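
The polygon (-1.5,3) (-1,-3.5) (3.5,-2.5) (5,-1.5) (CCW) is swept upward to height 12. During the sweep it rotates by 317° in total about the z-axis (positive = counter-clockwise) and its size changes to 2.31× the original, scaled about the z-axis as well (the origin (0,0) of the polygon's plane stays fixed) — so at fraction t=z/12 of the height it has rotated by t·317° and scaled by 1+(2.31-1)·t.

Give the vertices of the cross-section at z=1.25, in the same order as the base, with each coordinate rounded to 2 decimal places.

Cross-section at z=1.25: (-3.29,1.93) (1.21,-3.95) (4.88,-0.21) (5.69,1.67)

t = z/height = 1.25/12 = 0.104167
s = 1 + (scale-1)·z/height = 1 + (2.31-1)·1.25/12 = 1.136458
θ = twist·z/height = 317°·1.25/12 = 33.0208° = 0.576322 rad
cos θ = 0.838472, sin θ = 0.544944 (intermediates below are computed at full precision and shown rounded to 5 d.p.)
v1: (-1.5,3) → rotate → (-2.89254,1.69800) → ×s → (-3.28725,1.92971) → (-3.29,1.93)
v2: (-1,-3.5) → rotate → (1.06883,-3.47960) → ×s → (1.21468,-3.95442) → (1.21,-3.95)
v3: (3.5,-2.5) → rotate → (4.29701,-0.18888) → ×s → (4.88338,-0.21465) → (4.88,-0.21)
v4: (5,-1.5) → rotate → (5.00978,1.46701) → ×s → (5.69340,1.66720) → (5.69,1.67)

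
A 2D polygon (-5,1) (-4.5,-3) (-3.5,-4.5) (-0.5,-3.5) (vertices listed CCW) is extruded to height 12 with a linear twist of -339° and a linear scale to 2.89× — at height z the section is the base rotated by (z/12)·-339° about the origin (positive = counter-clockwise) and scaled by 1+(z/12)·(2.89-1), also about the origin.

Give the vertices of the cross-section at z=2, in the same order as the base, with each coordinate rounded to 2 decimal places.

t = z/height = 2/12 = 0.166667
s = 1 + (scale-1)·z/height = 1 + (2.89-1)·2/12 = 1.315000
θ = twist·z/height = -339°·2/12 = -56.5000° = -0.986111 rad
cos θ = 0.551937, sin θ = -0.833886 (intermediates below are computed at full precision and shown rounded to 5 d.p.)
v1: (-5,1) → rotate → (-1.92580,4.72137) → ×s → (-2.53243,6.20860) → (-2.53,6.21)
v2: (-4.5,-3) → rotate → (-4.98537,2.09668) → ×s → (-6.55577,2.75713) → (-6.56,2.76)
v3: (-3.5,-4.5) → rotate → (-5.68427,0.43488) → ×s → (-7.47481,0.57187) → (-7.47,0.57)
v4: (-0.5,-3.5) → rotate → (-3.19457,-1.51484) → ×s → (-4.20086,-1.99201) → (-4.20,-1.99)

Cross-section at z=2: (-2.53,6.21) (-6.56,2.76) (-7.47,0.57) (-4.20,-1.99)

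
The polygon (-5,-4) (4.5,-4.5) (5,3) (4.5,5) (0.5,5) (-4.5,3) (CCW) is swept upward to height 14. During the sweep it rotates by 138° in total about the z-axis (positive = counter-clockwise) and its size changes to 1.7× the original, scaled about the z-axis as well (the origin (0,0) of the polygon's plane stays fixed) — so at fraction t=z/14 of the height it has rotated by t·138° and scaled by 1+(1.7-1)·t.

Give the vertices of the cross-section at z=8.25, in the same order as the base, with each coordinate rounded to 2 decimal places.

Cross-section at z=8.25: (4.52,-7.83) (7.24,5.32) (-3.12,7.62) (-6.02,7.35) (-6.88,1.76) (-5.15,-5.64)

t = z/height = 8.25/14 = 0.589286
s = 1 + (scale-1)·z/height = 1 + (1.7-1)·8.25/14 = 1.412500
θ = twist·z/height = 138°·8.25/14 = 81.3214° = 1.419327 rad
cos θ = 0.150891, sin θ = 0.988550 (intermediates below are computed at full precision and shown rounded to 5 d.p.)
v1: (-5,-4) → rotate → (3.19975,-5.54632) → ×s → (4.51964,-7.83417) → (4.52,-7.83)
v2: (4.5,-4.5) → rotate → (5.12749,3.76947) → ×s → (7.24258,5.32437) → (7.24,5.32)
v3: (5,3) → rotate → (-2.21120,5.39543) → ×s → (-3.12331,7.62104) → (-3.12,7.62)
v4: (4.5,5) → rotate → (-4.26374,5.20293) → ×s → (-6.02254,7.34914) → (-6.02,7.35)
v5: (0.5,5) → rotate → (-4.86731,1.24873) → ×s → (-6.87507,1.76383) → (-6.88,1.76)
v6: (-4.5,3) → rotate → (-3.64466,-3.99580) → ×s → (-5.14808,-5.64407) → (-5.15,-5.64)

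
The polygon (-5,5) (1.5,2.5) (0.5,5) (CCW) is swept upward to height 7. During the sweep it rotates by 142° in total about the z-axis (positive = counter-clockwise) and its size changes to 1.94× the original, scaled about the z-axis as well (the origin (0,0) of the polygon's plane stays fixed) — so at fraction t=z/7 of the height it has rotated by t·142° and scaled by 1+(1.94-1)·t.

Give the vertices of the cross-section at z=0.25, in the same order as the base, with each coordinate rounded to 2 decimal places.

t = z/height = 0.25/7 = 0.0357143
s = 1 + (scale-1)·z/height = 1 + (1.94-1)·0.25/7 = 1.033571
θ = twist·z/height = 142°·0.25/7 = 5.0714° = 0.088513 rad
cos θ = 0.996085, sin θ = 0.088398 (intermediates below are computed at full precision and shown rounded to 5 d.p.)
v1: (-5,5) → rotate → (-5.42241,4.53844) → ×s → (-5.60445,4.69080) → (-5.60,4.69)
v2: (1.5,2.5) → rotate → (1.27313,2.62281) → ×s → (1.31587,2.71086) → (1.32,2.71)
v3: (0.5,5) → rotate → (0.05605,5.02463) → ×s → (0.05794,5.19331) → (0.06,5.19)

Cross-section at z=0.25: (-5.60,4.69) (1.32,2.71) (0.06,5.19)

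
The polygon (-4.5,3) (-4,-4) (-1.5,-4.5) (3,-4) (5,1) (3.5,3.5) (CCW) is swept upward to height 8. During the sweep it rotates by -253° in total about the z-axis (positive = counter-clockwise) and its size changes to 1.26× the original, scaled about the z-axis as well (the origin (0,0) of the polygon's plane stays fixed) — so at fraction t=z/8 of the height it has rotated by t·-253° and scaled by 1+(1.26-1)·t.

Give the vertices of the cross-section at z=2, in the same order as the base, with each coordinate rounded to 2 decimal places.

t = z/height = 2/8 = 0.25
s = 1 + (scale-1)·z/height = 1 + (1.26-1)·2/8 = 1.065000
θ = twist·z/height = -253°·2/8 = -63.2500° = -1.103921 rad
cos θ = 0.450098, sin θ = -0.892979 (intermediates below are computed at full precision and shown rounded to 5 d.p.)
v1: (-4.5,3) → rotate → (0.65349,5.36870) → ×s → (0.69597,5.71767) → (0.70,5.72)
v2: (-4,-4) → rotate → (-5.37231,1.77152) → ×s → (-5.72151,1.88667) → (-5.72,1.89)
v3: (-1.5,-4.5) → rotate → (-4.69355,-0.68597) → ×s → (-4.99863,-0.73056) → (-5.00,-0.73)
v4: (3,-4) → rotate → (-2.22162,-4.47933) → ×s → (-2.36603,-4.77049) → (-2.37,-4.77)
v5: (5,1) → rotate → (3.14347,-4.01480) → ×s → (3.34780,-4.27576) → (3.35,-4.28)
v6: (3.5,3.5) → rotate → (4.70077,-1.55008) → ×s → (5.00632,-1.65084) → (5.01,-1.65)

Cross-section at z=2: (0.70,5.72) (-5.72,1.89) (-5.00,-0.73) (-2.37,-4.77) (3.35,-4.28) (5.01,-1.65)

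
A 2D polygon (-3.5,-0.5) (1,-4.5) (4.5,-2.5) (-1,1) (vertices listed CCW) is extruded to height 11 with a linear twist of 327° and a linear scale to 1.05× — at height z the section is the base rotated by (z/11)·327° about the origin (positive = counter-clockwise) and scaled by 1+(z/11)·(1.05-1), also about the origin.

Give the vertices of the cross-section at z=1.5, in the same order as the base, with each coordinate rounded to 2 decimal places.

t = z/height = 1.5/11 = 0.136364
s = 1 + (scale-1)·z/height = 1 + (1.05-1)·1.5/11 = 1.006818
θ = twist·z/height = 327°·1.5/11 = 44.5909° = 0.778258 rad
cos θ = 0.712137, sin θ = 0.702040 (intermediates below are computed at full precision and shown rounded to 5 d.p.)
v1: (-3.5,-0.5) → rotate → (-2.14146,-2.81321) → ×s → (-2.15606,-2.83239) → (-2.16,-2.83)
v2: (1,-4.5) → rotate → (3.87132,-2.50258) → ×s → (3.89771,-2.51964) → (3.90,-2.52)
v3: (4.5,-2.5) → rotate → (4.95972,1.37884) → ×s → (4.99353,1.38824) → (4.99,1.39)
v4: (-1,1) → rotate → (-1.41418,0.01010) → ×s → (-1.42382,0.01017) → (-1.42,0.01)

Cross-section at z=1.5: (-2.16,-2.83) (3.90,-2.52) (4.99,1.39) (-1.42,0.01)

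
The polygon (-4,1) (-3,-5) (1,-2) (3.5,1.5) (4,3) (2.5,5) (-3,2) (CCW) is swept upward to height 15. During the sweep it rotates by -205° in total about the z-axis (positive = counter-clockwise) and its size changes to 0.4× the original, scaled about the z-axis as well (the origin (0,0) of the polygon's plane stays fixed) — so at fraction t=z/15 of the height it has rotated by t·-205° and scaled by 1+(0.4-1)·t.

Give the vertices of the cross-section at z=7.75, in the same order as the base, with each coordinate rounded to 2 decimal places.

Cross-section at z=7.75: (1.42,2.46) (-2.75,2.94) (-1.52,-0.29) (0.33,-2.61) (1.23,-3.22) (2.84,-2.60) (1.89,1.61)

t = z/height = 7.75/15 = 0.516667
s = 1 + (scale-1)·z/height = 1 + (0.4-1)·7.75/15 = 0.690000
θ = twist·z/height = -205°·7.75/15 = -105.9167° = -1.848595 rad
cos θ = -0.274239, sin θ = -0.961662 (intermediates below are computed at full precision and shown rounded to 5 d.p.)
v1: (-4,1) → rotate → (2.05862,3.57241) → ×s → (1.42045,2.46496) → (1.42,2.46)
v2: (-3,-5) → rotate → (-3.98559,4.25618) → ×s → (-2.75006,2.93676) → (-2.75,2.94)
v3: (1,-2) → rotate → (-2.19756,-0.41318) → ×s → (-1.51632,-0.28510) → (-1.52,-0.29)
v4: (3.5,1.5) → rotate → (0.48266,-3.77717) → ×s → (0.33303,-2.60625) → (0.33,-2.61)
v5: (4,3) → rotate → (1.78803,-4.66936) → ×s → (1.23374,-3.22186) → (1.23,-3.22)
v6: (2.5,5) → rotate → (4.12271,-3.77535) → ×s → (2.84467,-2.60499) → (2.84,-2.60)
v7: (-3,2) → rotate → (2.74604,2.33651) → ×s → (1.89477,1.61219) → (1.89,1.61)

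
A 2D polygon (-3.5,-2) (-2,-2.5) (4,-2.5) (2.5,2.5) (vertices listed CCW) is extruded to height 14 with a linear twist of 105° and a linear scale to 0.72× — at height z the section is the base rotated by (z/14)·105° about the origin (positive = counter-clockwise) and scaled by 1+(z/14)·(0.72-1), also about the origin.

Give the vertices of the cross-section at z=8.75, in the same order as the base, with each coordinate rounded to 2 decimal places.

Cross-section at z=8.75: (0.31,-3.31) (1.20,-2.35) (3.24,2.15) (-1.03,2.73)

t = z/height = 8.75/14 = 0.625
s = 1 + (scale-1)·z/height = 1 + (0.72-1)·8.75/14 = 0.825000
θ = twist·z/height = 105°·8.75/14 = 65.6250° = 1.145372 rad
cos θ = 0.412707, sin θ = 0.910864 (intermediates below are computed at full precision and shown rounded to 5 d.p.)
v1: (-3.5,-2) → rotate → (0.37725,-4.01344) → ×s → (0.31123,-3.31109) → (0.31,-3.31)
v2: (-2,-2.5) → rotate → (1.45175,-2.85350) → ×s → (1.19769,-2.35413) → (1.20,-2.35)
v3: (4,-2.5) → rotate → (3.92799,2.61169) → ×s → (3.24059,2.15464) → (3.24,2.15)
v4: (2.5,2.5) → rotate → (-1.24539,3.30893) → ×s → (-1.02745,2.72986) → (-1.03,2.73)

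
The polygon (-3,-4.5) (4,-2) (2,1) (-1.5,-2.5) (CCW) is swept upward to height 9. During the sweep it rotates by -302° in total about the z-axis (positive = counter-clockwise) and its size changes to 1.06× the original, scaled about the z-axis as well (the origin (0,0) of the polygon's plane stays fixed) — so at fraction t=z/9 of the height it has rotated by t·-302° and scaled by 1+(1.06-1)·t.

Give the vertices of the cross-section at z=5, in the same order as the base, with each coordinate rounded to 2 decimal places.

t = z/height = 5/9 = 0.555556
s = 1 + (scale-1)·z/height = 1 + (1.06-1)·5/9 = 1.033333
θ = twist·z/height = -302°·5/9 = -167.7778° = -2.928275 rad
cos θ = -0.977334, sin θ = -0.211704 (intermediates below are computed at full precision and shown rounded to 5 d.p.)
v1: (-3,-4.5) → rotate → (1.97933,5.03311) → ×s → (2.04531,5.20088) → (2.05,5.20)
v2: (4,-2) → rotate → (-4.33274,1.10785) → ×s → (-4.47717,1.14478) → (-4.48,1.14)
v3: (2,1) → rotate → (-1.74296,-1.40074) → ×s → (-1.80106,-1.44743) → (-1.80,-1.45)
v4: (-1.5,-2.5) → rotate → (0.93674,2.76089) → ×s → (0.96797,2.85292) → (0.97,2.85)

Cross-section at z=5: (2.05,5.20) (-4.48,1.14) (-1.80,-1.45) (0.97,2.85)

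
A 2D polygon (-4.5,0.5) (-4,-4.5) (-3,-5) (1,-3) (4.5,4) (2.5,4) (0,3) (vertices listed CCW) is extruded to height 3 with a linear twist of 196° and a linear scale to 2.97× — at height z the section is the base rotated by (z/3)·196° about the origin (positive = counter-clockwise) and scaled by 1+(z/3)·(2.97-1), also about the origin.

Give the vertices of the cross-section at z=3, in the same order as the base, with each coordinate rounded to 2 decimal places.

Cross-section at z=3: (13.26,2.26) (7.74,16.12) (4.47,16.73) (-5.31,7.75) (-9.57,-15.10) (-3.86,-13.47) (2.46,-8.56)

t = z/height = 3/3 = 1
s = 1 + (scale-1)·z/height = 1 + (2.97-1)·3/3 = 2.970000
θ = twist·z/height = 196°·3/3 = 196.0000° = 3.420845 rad
cos θ = -0.961262, sin θ = -0.275637 (intermediates below are computed at full precision and shown rounded to 5 d.p.)
v1: (-4.5,0.5) → rotate → (4.46350,0.75974) → ×s → (13.25658,2.25642) → (13.26,2.26)
v2: (-4,-4.5) → rotate → (2.60468,5.42823) → ×s → (7.73590,16.12183) → (7.74,16.12)
v3: (-3,-5) → rotate → (1.50560,5.63322) → ×s → (4.47163,16.73067) → (4.47,16.73)
v4: (1,-3) → rotate → (-1.78817,2.60815) → ×s → (-5.31088,7.74620) → (-5.31,7.75)
v5: (4.5,4) → rotate → (-3.22313,-5.08541) → ×s → (-9.57269,-15.10368) → (-9.57,-15.10)
v6: (2.5,4) → rotate → (-1.30060,-4.53414) → ×s → (-3.86280,-13.46640) → (-3.86,-13.47)
v7: (0,3) → rotate → (0.82691,-2.88379) → ×s → (2.45593,-8.56484) → (2.46,-8.56)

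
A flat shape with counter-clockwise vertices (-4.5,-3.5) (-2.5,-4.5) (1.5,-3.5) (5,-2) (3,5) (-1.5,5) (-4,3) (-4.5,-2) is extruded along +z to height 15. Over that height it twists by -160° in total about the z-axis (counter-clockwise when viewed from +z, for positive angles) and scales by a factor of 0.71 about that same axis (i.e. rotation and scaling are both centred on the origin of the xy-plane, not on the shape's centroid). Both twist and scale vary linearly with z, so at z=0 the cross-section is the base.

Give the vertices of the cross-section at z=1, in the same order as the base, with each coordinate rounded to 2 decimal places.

Cross-section at z=1: (-4.97,-2.56) (-3.23,-3.88) (0.81,-3.65) (4.46,-2.84) (3.80,4.27) (-0.54,5.09) (-3.31,3.62) (-4.70,-1.11)

t = z/height = 1/15 = 0.0666667
s = 1 + (scale-1)·z/height = 1 + (0.71-1)·1/15 = 0.980667
θ = twist·z/height = -160°·1/15 = -10.6667° = -0.186168 rad
cos θ = 0.982721, sin θ = -0.185095 (intermediates below are computed at full precision and shown rounded to 5 d.p.)
v1: (-4.5,-3.5) → rotate → (-5.07008,-2.60660) → ×s → (-4.97205,-2.55620) → (-4.97,-2.56)
v2: (-2.5,-4.5) → rotate → (-3.28973,-3.95951) → ×s → (-3.22613,-3.88296) → (-3.23,-3.88)
v3: (1.5,-3.5) → rotate → (0.82625,-3.71716) → ×s → (0.81027,-3.64530) → (0.81,-3.65)
v4: (5,-2) → rotate → (4.54341,-2.89092) → ×s → (4.45557,-2.83502) → (4.46,-2.84)
v5: (3,5) → rotate → (3.87364,4.35832) → ×s → (3.79875,4.27406) → (3.80,4.27)
v6: (-1.5,5) → rotate → (-0.54861,5.19125) → ×s → (-0.53800,5.09088) → (-0.54,5.09)
v7: (-4,3) → rotate → (-3.37560,3.68854) → ×s → (-3.31034,3.61723) → (-3.31,3.62)
v8: (-4.5,-2) → rotate → (-4.79243,-1.13251) → ×s → (-4.69978,-1.11062) → (-4.70,-1.11)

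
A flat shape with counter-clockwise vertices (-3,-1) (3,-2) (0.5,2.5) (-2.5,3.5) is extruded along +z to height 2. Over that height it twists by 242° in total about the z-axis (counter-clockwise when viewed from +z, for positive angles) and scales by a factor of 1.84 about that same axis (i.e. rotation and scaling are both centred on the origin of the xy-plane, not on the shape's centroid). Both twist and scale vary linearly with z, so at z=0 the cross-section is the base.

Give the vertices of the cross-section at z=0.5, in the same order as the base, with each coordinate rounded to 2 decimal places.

t = z/height = 0.5/2 = 0.25
s = 1 + (scale-1)·z/height = 1 + (1.84-1)·0.5/2 = 1.210000
θ = twist·z/height = 242°·0.5/2 = 60.5000° = 1.055924 rad
cos θ = 0.492424, sin θ = 0.870356 (intermediates below are computed at full precision and shown rounded to 5 d.p.)
v1: (-3,-1) → rotate → (-0.60691,-3.10349) → ×s → (-0.73437,-3.75522) → (-0.73,-3.76)
v2: (3,-2) → rotate → (3.21798,1.62622) → ×s → (3.89376,1.96773) → (3.89,1.97)
v3: (0.5,2.5) → rotate → (-1.92968,1.66624) → ×s → (-2.33491,2.01615) → (-2.33,2.02)
v4: (-2.5,3.5) → rotate → (-4.27730,-0.45241) → ×s → (-5.17554,-0.54741) → (-5.18,-0.55)

Cross-section at z=0.5: (-0.73,-3.76) (3.89,1.97) (-2.33,2.02) (-5.18,-0.55)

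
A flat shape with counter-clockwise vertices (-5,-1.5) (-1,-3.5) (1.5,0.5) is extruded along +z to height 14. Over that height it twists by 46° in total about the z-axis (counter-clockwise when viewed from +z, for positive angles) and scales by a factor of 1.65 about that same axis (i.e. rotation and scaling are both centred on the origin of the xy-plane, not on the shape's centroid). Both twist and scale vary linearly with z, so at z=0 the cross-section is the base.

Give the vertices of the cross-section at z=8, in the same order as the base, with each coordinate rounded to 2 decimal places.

Cross-section at z=8: (-5.24,-4.88) (0.90,-4.91) (1.54,1.53)

t = z/height = 8/14 = 0.571429
s = 1 + (scale-1)·z/height = 1 + (1.65-1)·8/14 = 1.371429
θ = twist·z/height = 46°·8/14 = 26.2857° = 0.458772 rad
cos θ = 0.896597, sin θ = 0.442848 (intermediates below are computed at full precision and shown rounded to 5 d.p.)
v1: (-5,-1.5) → rotate → (-3.81871,-3.55913) → ×s → (-5.23709,-4.88110) → (-5.24,-4.88)
v2: (-1,-3.5) → rotate → (0.65337,-3.58094) → ×s → (0.89605,-4.91100) → (0.90,-4.91)
v3: (1.5,0.5) → rotate → (1.12347,1.11257) → ×s → (1.54076,1.52581) → (1.54,1.53)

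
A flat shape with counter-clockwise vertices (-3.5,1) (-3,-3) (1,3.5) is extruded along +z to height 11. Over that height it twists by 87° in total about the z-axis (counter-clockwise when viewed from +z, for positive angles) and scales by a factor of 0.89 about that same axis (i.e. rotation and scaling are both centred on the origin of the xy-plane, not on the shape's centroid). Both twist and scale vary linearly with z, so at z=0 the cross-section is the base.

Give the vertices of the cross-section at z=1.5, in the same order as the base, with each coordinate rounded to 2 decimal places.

t = z/height = 1.5/11 = 0.136364
s = 1 + (scale-1)·z/height = 1 + (0.89-1)·1.5/11 = 0.985000
θ = twist·z/height = 87°·1.5/11 = 11.8636° = 0.207060 rad
cos θ = 0.978640, sin θ = 0.205583 (intermediates below are computed at full precision and shown rounded to 5 d.p.)
v1: (-3.5,1) → rotate → (-3.63082,0.25910) → ×s → (-3.57636,0.25521) → (-3.58,0.26)
v2: (-3,-3) → rotate → (-2.31917,-3.55267) → ×s → (-2.28438,-3.49938) → (-2.28,-3.50)
v3: (1,3.5) → rotate → (0.25910,3.63082) → ×s → (0.25521,3.57636) → (0.26,3.58)

Cross-section at z=1.5: (-3.58,0.26) (-2.28,-3.50) (0.26,3.58)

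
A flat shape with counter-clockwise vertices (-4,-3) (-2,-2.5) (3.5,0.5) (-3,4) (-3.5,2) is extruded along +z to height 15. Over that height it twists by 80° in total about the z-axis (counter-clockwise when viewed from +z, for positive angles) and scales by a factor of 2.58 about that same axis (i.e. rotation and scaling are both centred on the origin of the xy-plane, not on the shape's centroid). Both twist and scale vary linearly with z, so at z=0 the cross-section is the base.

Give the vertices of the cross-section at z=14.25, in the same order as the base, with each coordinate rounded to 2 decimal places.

t = z/height = 14.25/15 = 0.95
s = 1 + (scale-1)·z/height = 1 + (2.58-1)·14.25/15 = 2.501000
θ = twist·z/height = 80°·14.25/15 = 76.0000° = 1.326450 rad
cos θ = 0.241922, sin θ = 0.970296 (intermediates below are computed at full precision and shown rounded to 5 d.p.)
v1: (-4,-3) → rotate → (1.94320,-4.60695) → ×s → (4.85994,-11.52198) → (4.86,-11.52)
v2: (-2,-2.5) → rotate → (1.94190,-2.54540) → ×s → (4.85668,-6.36604) → (4.86,-6.37)
v3: (3.5,0.5) → rotate → (0.36158,3.51700) → ×s → (0.90431,8.79601) → (0.90,8.80)
v4: (-3,4) → rotate → (-4.60695,-1.94320) → ×s → (-11.52198,-4.85994) → (-11.52,-4.86)
v5: (-3.5,2) → rotate → (-2.78732,-2.91219) → ×s → (-6.97108,-7.28339) → (-6.97,-7.28)

Cross-section at z=14.25: (4.86,-11.52) (4.86,-6.37) (0.90,8.80) (-11.52,-4.86) (-6.97,-7.28)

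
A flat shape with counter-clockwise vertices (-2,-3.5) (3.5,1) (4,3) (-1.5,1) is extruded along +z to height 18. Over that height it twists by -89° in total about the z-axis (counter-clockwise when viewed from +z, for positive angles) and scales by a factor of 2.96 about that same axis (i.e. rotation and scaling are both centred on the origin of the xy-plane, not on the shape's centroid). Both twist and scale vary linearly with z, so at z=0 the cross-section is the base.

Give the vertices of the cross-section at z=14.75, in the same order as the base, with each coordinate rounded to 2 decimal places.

t = z/height = 14.75/18 = 0.819444
s = 1 + (scale-1)·z/height = 1 + (2.96-1)·14.75/18 = 2.606111
θ = twist·z/height = -89°·14.75/18 = -72.9306° = -1.272878 rad
cos θ = 0.293531, sin θ = -0.955950 (intermediates below are computed at full precision and shown rounded to 5 d.p.)
v1: (-2,-3.5) → rotate → (-3.93289,0.88454) → ×s → (-10.24954,2.30522) → (-10.25,2.31)
v2: (3.5,1) → rotate → (1.98331,-3.05229) → ×s → (5.16872,-7.95462) → (5.17,-7.95)
v3: (4,3) → rotate → (4.04197,-2.94321) → ×s → (10.53383,-7.67032) → (10.53,-7.67)
v4: (-1.5,1) → rotate → (0.51565,1.72746) → ×s → (1.34385,4.50194) → (1.34,4.50)

Cross-section at z=14.75: (-10.25,2.31) (5.17,-7.95) (10.53,-7.67) (1.34,4.50)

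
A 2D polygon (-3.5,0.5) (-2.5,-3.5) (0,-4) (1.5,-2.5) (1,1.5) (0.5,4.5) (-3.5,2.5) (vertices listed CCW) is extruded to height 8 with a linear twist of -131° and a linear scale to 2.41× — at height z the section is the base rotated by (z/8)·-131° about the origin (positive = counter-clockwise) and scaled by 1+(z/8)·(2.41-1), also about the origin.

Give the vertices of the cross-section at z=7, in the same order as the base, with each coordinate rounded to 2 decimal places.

t = z/height = 7/8 = 0.875
s = 1 + (scale-1)·z/height = 1 + (2.41-1)·7/8 = 2.233750
θ = twist·z/height = -131°·7/8 = -114.6250° = -2.000584 rad
cos θ = -0.416677, sin θ = -0.909054 (intermediates below are computed at full precision and shown rounded to 5 d.p.)
v1: (-3.5,0.5) → rotate → (1.91290,2.97335) → ×s → (4.27294,6.64172) → (4.27,6.64)
v2: (-2.5,-3.5) → rotate → (-2.14000,3.73101) → ×s → (-4.78022,8.33414) → (-4.78,8.33)
v3: (0,-4) → rotate → (-3.63622,1.66671) → ×s → (-8.12240,3.72301) → (-8.12,3.72)
v4: (1.5,-2.5) → rotate → (-2.89765,-0.32189) → ×s → (-6.47263,-0.71902) → (-6.47,-0.72)
v5: (1,1.5) → rotate → (0.94690,-1.53407) → ×s → (2.11515,-3.42673) → (2.12,-3.43)
v6: (0.5,4.5) → rotate → (3.88241,-2.32958) → ×s → (8.67232,-5.20369) → (8.67,-5.20)
v7: (-3.5,2.5) → rotate → (3.73101,2.14000) → ×s → (8.33414,4.78022) → (8.33,4.78)

Cross-section at z=7: (4.27,6.64) (-4.78,8.33) (-8.12,3.72) (-6.47,-0.72) (2.12,-3.43) (8.67,-5.20) (8.33,4.78)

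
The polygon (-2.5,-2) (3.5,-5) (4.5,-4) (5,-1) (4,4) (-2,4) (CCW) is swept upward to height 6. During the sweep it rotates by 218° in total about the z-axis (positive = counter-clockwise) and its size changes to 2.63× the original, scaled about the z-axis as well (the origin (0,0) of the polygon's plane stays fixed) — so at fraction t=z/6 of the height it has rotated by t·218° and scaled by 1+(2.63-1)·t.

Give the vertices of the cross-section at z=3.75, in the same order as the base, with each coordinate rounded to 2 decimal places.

t = z/height = 3.75/6 = 0.625
s = 1 + (scale-1)·z/height = 1 + (2.63-1)·3.75/6 = 2.018750
θ = twist·z/height = 218°·3.75/6 = 136.2500° = 2.378011 rad
cos θ = -0.722364, sin θ = 0.691513 (intermediates below are computed at full precision and shown rounded to 5 d.p.)
v1: (-2.5,-2) → rotate → (3.18894,-0.28405) → ×s → (6.43766,-0.57344) → (6.44,-0.57)
v2: (3.5,-5) → rotate → (0.92929,6.03212) → ×s → (1.87601,12.17733) → (1.88,12.18)
v3: (4.5,-4) → rotate → (-0.48459,6.00126) → ×s → (-0.97826,12.11505) → (-0.98,12.12)
v4: (5,-1) → rotate → (-2.92031,4.17993) → ×s → (-5.89537,8.43823) → (-5.90,8.44)
v5: (4,4) → rotate → (-5.65551,-0.12340) → ×s → (-11.41706,-0.24912) → (-11.42,-0.25)
v6: (-2,4) → rotate → (-1.32132,-4.27248) → ×s → (-2.66742,-8.62507) → (-2.67,-8.63)

Cross-section at z=3.75: (6.44,-0.57) (1.88,12.18) (-0.98,12.12) (-5.90,8.44) (-11.42,-0.25) (-2.67,-8.63)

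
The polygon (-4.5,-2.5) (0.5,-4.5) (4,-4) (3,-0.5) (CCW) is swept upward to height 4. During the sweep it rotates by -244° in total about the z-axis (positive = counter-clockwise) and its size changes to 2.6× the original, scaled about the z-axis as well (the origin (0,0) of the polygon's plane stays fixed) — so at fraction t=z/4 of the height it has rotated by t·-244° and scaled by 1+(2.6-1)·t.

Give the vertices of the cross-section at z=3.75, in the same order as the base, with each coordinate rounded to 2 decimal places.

Cross-section at z=3.75: (12.12,-4.34) (7.63,8.36) (0.92,14.11) (-4.01,6.46)

t = z/height = 3.75/4 = 0.9375
s = 1 + (scale-1)·z/height = 1 + (2.6-1)·3.75/4 = 2.500000
θ = twist·z/height = -244°·3.75/4 = -228.7500° = -3.992441 rad
cos θ = -0.659346, sin θ = 0.751840 (intermediates below are computed at full precision and shown rounded to 5 d.p.)
v1: (-4.5,-2.5) → rotate → (4.84666,-1.73491) → ×s → (12.11664,-4.33729) → (12.12,-4.34)
v2: (0.5,-4.5) → rotate → (3.05361,3.34298) → ×s → (7.63402,8.35744) → (7.63,8.36)
v3: (4,-4) → rotate → (0.36998,5.64474) → ×s → (0.92494,14.11186) → (0.92,14.11)
v4: (3,-0.5) → rotate → (-1.60212,2.58519) → ×s → (-4.00529,6.46298) → (-4.01,6.46)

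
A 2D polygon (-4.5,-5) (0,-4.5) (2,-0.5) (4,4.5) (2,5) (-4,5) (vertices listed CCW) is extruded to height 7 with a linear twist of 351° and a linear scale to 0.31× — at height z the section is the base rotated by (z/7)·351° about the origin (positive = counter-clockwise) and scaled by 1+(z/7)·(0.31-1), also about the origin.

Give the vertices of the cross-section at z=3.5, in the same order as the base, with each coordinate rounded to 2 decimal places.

t = z/height = 3.5/7 = 0.5
s = 1 + (scale-1)·z/height = 1 + (0.31-1)·3.5/7 = 0.655000
θ = twist·z/height = 351°·3.5/7 = 175.5000° = 3.063053 rad
cos θ = -0.996917, sin θ = 0.078459 (intermediates below are computed at full precision and shown rounded to 5 d.p.)
v1: (-4.5,-5) → rotate → (4.87842,4.63152) → ×s → (3.19537,3.03365) → (3.20,3.03)
v2: (0,-4.5) → rotate → (0.35307,4.48613) → ×s → (0.23126,2.93841) → (0.23,2.94)
v3: (2,-0.5) → rotate → (-1.95461,0.65538) → ×s → (-1.28027,0.42927) → (-1.28,0.43)
v4: (4,4.5) → rotate → (-4.34074,-4.17229) → ×s → (-2.84318,-2.73285) → (-2.84,-2.73)
v5: (2,5) → rotate → (-2.38613,-4.82767) → ×s → (-1.56292,-3.16212) → (-1.56,-3.16)
v6: (-4,5) → rotate → (3.59537,-5.29842) → ×s → (2.35497,-3.47047) → (2.35,-3.47)

Cross-section at z=3.5: (3.20,3.03) (0.23,2.94) (-1.28,0.43) (-2.84,-2.73) (-1.56,-3.16) (2.35,-3.47)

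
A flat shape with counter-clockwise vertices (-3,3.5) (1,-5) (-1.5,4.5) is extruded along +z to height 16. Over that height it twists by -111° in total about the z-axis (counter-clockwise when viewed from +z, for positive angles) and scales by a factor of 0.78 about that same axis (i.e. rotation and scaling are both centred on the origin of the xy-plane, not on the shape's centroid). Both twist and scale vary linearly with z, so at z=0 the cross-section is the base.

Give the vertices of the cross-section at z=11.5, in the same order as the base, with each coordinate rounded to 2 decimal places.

Cross-section at z=11.5: (2.45,3.01) (-3.99,-1.58) (3.50,1.91)

t = z/height = 11.5/16 = 0.71875
s = 1 + (scale-1)·z/height = 1 + (0.78-1)·11.5/16 = 0.841875
θ = twist·z/height = -111°·11.5/16 = -79.7813° = -1.392445 rad
cos θ = 0.177407, sin θ = -0.984138 (intermediates below are computed at full precision and shown rounded to 5 d.p.)
v1: (-3,3.5) → rotate → (2.91226,3.57334) → ×s → (2.45176,3.00830) → (2.45,3.01)
v2: (1,-5) → rotate → (-4.74328,-1.87117) → ×s → (-3.99325,-1.57529) → (-3.99,-1.58)
v3: (-1.5,4.5) → rotate → (4.16251,2.27454) → ×s → (3.50431,1.91488) → (3.50,1.91)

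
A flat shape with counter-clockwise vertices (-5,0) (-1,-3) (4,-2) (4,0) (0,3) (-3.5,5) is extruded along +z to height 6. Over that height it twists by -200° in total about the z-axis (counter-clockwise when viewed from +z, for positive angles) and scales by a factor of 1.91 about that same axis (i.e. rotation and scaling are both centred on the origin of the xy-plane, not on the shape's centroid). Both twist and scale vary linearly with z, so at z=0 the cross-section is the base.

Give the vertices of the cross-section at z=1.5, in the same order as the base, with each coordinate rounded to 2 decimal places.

Cross-section at z=1.5: (-3.95,4.70) (-3.61,-1.43) (1.28,-5.34) (3.16,-3.76) (2.82,2.37) (1.94,7.24)

t = z/height = 1.5/6 = 0.25
s = 1 + (scale-1)·z/height = 1 + (1.91-1)·1.5/6 = 1.227500
θ = twist·z/height = -200°·1.5/6 = -50.0000° = -0.872665 rad
cos θ = 0.642788, sin θ = -0.766044 (intermediates below are computed at full precision and shown rounded to 5 d.p.)
v1: (-5,0) → rotate → (-3.21394,3.83022) → ×s → (-3.94511,4.70160) → (-3.95,4.70)
v2: (-1,-3) → rotate → (-2.94092,-1.16232) → ×s → (-3.60998,-1.42675) → (-3.61,-1.43)
v3: (4,-2) → rotate → (1.03906,-4.34975) → ×s → (1.27545,-5.33932) → (1.28,-5.34)
v4: (4,0) → rotate → (2.57115,-3.06418) → ×s → (3.15609,-3.76128) → (3.16,-3.76)
v5: (0,3) → rotate → (2.29813,1.92836) → ×s → (2.82096,2.36707) → (2.82,2.37)
v6: (-3.5,5) → rotate → (1.58047,5.89509) → ×s → (1.94002,7.23623) → (1.94,7.24)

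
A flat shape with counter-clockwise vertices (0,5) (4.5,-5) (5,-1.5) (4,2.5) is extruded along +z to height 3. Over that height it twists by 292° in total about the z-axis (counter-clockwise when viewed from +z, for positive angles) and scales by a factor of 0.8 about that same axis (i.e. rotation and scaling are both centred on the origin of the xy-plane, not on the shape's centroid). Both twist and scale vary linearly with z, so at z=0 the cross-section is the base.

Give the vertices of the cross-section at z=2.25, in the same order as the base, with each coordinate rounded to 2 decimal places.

t = z/height = 2.25/3 = 0.75
s = 1 + (scale-1)·z/height = 1 + (0.8-1)·2.25/3 = 0.850000
θ = twist·z/height = 292°·2.25/3 = 219.0000° = 3.822271 rad
cos θ = -0.777146, sin θ = -0.629320 (intermediates below are computed at full precision and shown rounded to 5 d.p.)
v1: (0,5) → rotate → (3.14660,-3.88573) → ×s → (2.67461,-3.30287) → (2.67,-3.30)
v2: (4.5,-5) → rotate → (-6.64376,1.05379) → ×s → (-5.64719,0.89572) → (-5.65,0.90)
v3: (5,-1.5) → rotate → (-4.82971,-1.98088) → ×s → (-4.10525,-1.68375) → (-4.11,-1.68)
v4: (4,2.5) → rotate → (-1.53528,-4.46015) → ×s → (-1.30499,-3.79112) → (-1.30,-3.79)

Cross-section at z=2.25: (2.67,-3.30) (-5.65,0.90) (-4.11,-1.68) (-1.30,-3.79)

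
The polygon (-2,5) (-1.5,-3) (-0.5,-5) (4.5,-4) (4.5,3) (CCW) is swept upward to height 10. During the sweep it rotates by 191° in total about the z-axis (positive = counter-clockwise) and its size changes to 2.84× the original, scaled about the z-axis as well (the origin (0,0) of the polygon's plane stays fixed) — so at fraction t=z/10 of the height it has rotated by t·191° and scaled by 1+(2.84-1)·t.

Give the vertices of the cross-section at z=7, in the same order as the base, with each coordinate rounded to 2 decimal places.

Cross-section at z=7: (-5.11,-11.21) (7.33,2.26) (9.06,7.08) (-0.50,13.77) (-12.08,2.70)

t = z/height = 7/10 = 0.7
s = 1 + (scale-1)·z/height = 1 + (2.84-1)·7/10 = 2.288000
θ = twist·z/height = 191°·7/10 = 133.7000° = 2.333505 rad
cos θ = -0.690882, sin θ = 0.722967 (intermediates below are computed at full precision and shown rounded to 5 d.p.)
v1: (-2,5) → rotate → (-2.23307,-4.90035) → ×s → (-5.10927,-11.21199) → (-5.11,-11.21)
v2: (-1.5,-3) → rotate → (3.20523,0.98820) → ×s → (7.33355,2.26099) → (7.33,2.26)
v3: (-0.5,-5) → rotate → (3.96028,3.09293) → ×s → (9.06111,7.07662) → (9.06,7.08)
v4: (4.5,-4) → rotate → (-0.21710,6.01688) → ×s → (-0.49673,13.76663) → (-0.50,13.77)
v5: (4.5,3) → rotate → (-5.27787,1.18070) → ×s → (-12.07577,2.70145) → (-12.08,2.70)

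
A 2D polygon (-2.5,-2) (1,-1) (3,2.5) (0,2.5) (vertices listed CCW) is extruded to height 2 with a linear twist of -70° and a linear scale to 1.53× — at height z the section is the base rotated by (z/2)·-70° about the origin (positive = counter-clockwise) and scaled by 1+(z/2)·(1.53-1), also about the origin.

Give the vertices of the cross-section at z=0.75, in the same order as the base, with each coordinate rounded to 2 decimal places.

Cross-section at z=0.75: (-3.75,-0.82) (0.54,-1.61) (4.55,1.10) (1.33,2.69)

t = z/height = 0.75/2 = 0.375
s = 1 + (scale-1)·z/height = 1 + (1.53-1)·0.75/2 = 1.198750
θ = twist·z/height = -70°·0.75/2 = -26.2500° = -0.458149 rad
cos θ = 0.896873, sin θ = -0.442289 (intermediates below are computed at full precision and shown rounded to 5 d.p.)
v1: (-2.5,-2) → rotate → (-3.12676,-0.68802) → ×s → (-3.74820,-0.82477) → (-3.75,-0.82)
v2: (1,-1) → rotate → (0.45458,-1.33916) → ×s → (0.54493,-1.60532) → (0.54,-1.61)
v3: (3,2.5) → rotate → (3.79634,0.91532) → ×s → (4.55086,1.09723) → (4.55,1.10)
v4: (0,2.5) → rotate → (1.10572,2.24218) → ×s → (1.32548,2.68782) → (1.33,2.69)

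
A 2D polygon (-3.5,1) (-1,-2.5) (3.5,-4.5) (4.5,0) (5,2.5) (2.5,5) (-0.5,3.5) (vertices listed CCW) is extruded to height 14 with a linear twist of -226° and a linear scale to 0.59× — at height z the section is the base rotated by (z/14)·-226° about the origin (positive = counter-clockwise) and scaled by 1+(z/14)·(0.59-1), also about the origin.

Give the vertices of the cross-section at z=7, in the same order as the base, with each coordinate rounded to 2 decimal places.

t = z/height = 7/14 = 0.5
s = 1 + (scale-1)·z/height = 1 + (0.59-1)·7/14 = 0.795000
θ = twist·z/height = -226°·7/14 = -113.0000° = -1.972222 rad
cos θ = -0.390731, sin θ = -0.920505 (intermediates below are computed at full precision and shown rounded to 5 d.p.)
v1: (-3.5,1) → rotate → (2.28806,2.83104) → ×s → (1.81901,2.25067) → (1.82,2.25)
v2: (-1,-2.5) → rotate → (-1.91053,1.89733) → ×s → (-1.51887,1.50838) → (-1.52,1.51)
v3: (3.5,-4.5) → rotate → (-5.50983,-1.46348) → ×s → (-4.38032,-1.16346) → (-4.38,-1.16)
v4: (4.5,0) → rotate → (-1.75829,-4.14227) → ×s → (-1.39784,-3.29311) → (-1.40,-3.29)
v5: (5,2.5) → rotate → (0.34761,-5.57935) → ×s → (0.27635,-4.43558) → (0.28,-4.44)
v6: (2.5,5) → rotate → (3.62570,-4.25492) → ×s → (2.88243,-3.38266) → (2.88,-3.38)
v7: (-0.5,3.5) → rotate → (3.41713,-0.90731) → ×s → (2.71662,-0.72131) → (2.72,-0.72)

Cross-section at z=7: (1.82,2.25) (-1.52,1.51) (-4.38,-1.16) (-1.40,-3.29) (0.28,-4.44) (2.88,-3.38) (2.72,-0.72)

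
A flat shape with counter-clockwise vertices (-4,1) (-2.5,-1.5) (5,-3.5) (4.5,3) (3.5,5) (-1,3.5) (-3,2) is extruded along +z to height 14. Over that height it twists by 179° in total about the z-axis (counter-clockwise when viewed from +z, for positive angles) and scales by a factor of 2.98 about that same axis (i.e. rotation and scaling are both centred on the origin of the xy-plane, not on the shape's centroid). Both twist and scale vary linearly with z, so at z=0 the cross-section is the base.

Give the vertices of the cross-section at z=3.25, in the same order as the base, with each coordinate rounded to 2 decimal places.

t = z/height = 3.25/14 = 0.232143
s = 1 + (scale-1)·z/height = 1 + (2.98-1)·3.25/14 = 1.459643
θ = twist·z/height = 179°·3.25/14 = 41.5536° = 0.725247 rad
cos θ = 0.748336, sin θ = 0.663320 (intermediates below are computed at full precision and shown rounded to 5 d.p.)
v1: (-4,1) → rotate → (-3.65666,-1.90494) → ×s → (-5.33742,-2.78054) → (-5.34,-2.78)
v2: (-2.5,-1.5) → rotate → (-0.87586,-2.78080) → ×s → (-1.27844,-4.05898) → (-1.28,-4.06)
v3: (5,-3.5) → rotate → (6.06330,0.69742) → ×s → (8.85025,1.01799) → (8.85,1.02)
v4: (4.5,3) → rotate → (1.37755,5.22995) → ×s → (2.01073,7.63386) → (2.01,7.63)
v5: (3.5,5) → rotate → (-0.69742,6.06330) → ×s → (-1.01799,8.85025) → (-1.02,8.85)
v6: (-1,3.5) → rotate → (-3.06996,1.95586) → ×s → (-4.48104,2.85485) → (-4.48,2.85)
v7: (-3,2) → rotate → (-3.57165,-0.49329) → ×s → (-5.21333,-0.72002) → (-5.21,-0.72)

Cross-section at z=3.25: (-5.34,-2.78) (-1.28,-4.06) (8.85,1.02) (2.01,7.63) (-1.02,8.85) (-4.48,2.85) (-5.21,-0.72)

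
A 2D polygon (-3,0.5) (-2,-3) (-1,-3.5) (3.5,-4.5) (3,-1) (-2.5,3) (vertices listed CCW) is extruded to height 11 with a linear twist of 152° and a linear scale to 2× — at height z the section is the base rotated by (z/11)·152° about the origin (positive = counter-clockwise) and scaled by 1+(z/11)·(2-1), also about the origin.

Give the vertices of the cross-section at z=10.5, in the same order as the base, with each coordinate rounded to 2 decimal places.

t = z/height = 10.5/11 = 0.954545
s = 1 + (scale-1)·z/height = 1 + (2-1)·10.5/11 = 1.954545
θ = twist·z/height = 152°·10.5/11 = 145.0909° = 2.532314 rad
cos θ = -0.820061, sin θ = 0.572276 (intermediates below are computed at full precision and shown rounded to 5 d.p.)
v1: (-3,0.5) → rotate → (2.17405,-2.12686) → ×s → (4.24927,-4.15704) → (4.25,-4.16)
v2: (-2,-3) → rotate → (3.35695,1.31563) → ×s → (6.56131,2.57146) → (6.56,2.57)
v3: (-1,-3.5) → rotate → (2.82303,2.29794) → ×s → (5.51773,4.49142) → (5.52,4.49)
v4: (3.5,-4.5) → rotate → (-0.29497,5.69324) → ×s → (-0.57654,11.12770) → (-0.58,11.13)
v5: (3,-1) → rotate → (-1.88791,2.53689) → ×s → (-3.69000,4.95847) → (-3.69,4.96)
v6: (-2.5,3) → rotate → (0.33332,-3.89087) → ×s → (0.65150,-7.60489) → (0.65,-7.60)

Cross-section at z=10.5: (4.25,-4.16) (6.56,2.57) (5.52,4.49) (-0.58,11.13) (-3.69,4.96) (0.65,-7.60)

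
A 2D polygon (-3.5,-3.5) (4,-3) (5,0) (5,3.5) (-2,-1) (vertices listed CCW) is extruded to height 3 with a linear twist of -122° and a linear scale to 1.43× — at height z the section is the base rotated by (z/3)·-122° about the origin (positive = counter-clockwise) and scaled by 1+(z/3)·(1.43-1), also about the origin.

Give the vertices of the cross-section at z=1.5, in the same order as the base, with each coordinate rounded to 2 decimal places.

t = z/height = 1.5/3 = 0.5
s = 1 + (scale-1)·z/height = 1 + (1.43-1)·1.5/3 = 1.215000
θ = twist·z/height = -122°·1.5/3 = -61.0000° = -1.064651 rad
cos θ = 0.484810, sin θ = -0.874620 (intermediates below are computed at full precision and shown rounded to 5 d.p.)
v1: (-3.5,-3.5) → rotate → (-4.75800,1.36434) → ×s → (-5.78097,1.65767) → (-5.78,1.66)
v2: (4,-3) → rotate → (-0.68462,-4.95291) → ×s → (-0.83181,-6.01778) → (-0.83,-6.02)
v3: (5,0) → rotate → (2.42405,-4.37310) → ×s → (2.94522,-5.31331) → (2.95,-5.31)
v4: (5,3.5) → rotate → (5.48522,-2.67626) → ×s → (6.66454,-3.25166) → (6.66,-3.25)
v5: (-2,-1) → rotate → (-1.84424,1.26443) → ×s → (-2.24075,1.53628) → (-2.24,1.54)

Cross-section at z=1.5: (-5.78,1.66) (-0.83,-6.02) (2.95,-5.31) (6.66,-3.25) (-2.24,1.54)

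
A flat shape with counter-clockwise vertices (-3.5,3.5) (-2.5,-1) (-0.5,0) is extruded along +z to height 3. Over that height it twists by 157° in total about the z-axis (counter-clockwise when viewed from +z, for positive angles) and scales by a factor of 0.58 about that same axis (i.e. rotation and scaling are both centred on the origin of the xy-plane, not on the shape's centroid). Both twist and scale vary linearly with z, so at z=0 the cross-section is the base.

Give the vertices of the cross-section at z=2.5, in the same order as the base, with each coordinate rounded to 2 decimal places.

t = z/height = 2.5/3 = 0.833333
s = 1 + (scale-1)·z/height = 1 + (0.58-1)·2.5/3 = 0.650000
θ = twist·z/height = 157°·2.5/3 = 130.8333° = 2.283472 rad
cos θ = -0.653861, sin θ = 0.756615 (intermediates below are computed at full precision and shown rounded to 5 d.p.)
v1: (-3.5,3.5) → rotate → (-0.35964,-4.93666) → ×s → (-0.23377,-3.20883) → (-0.23,-3.21)
v2: (-2.5,-1) → rotate → (2.39127,-1.23768) → ×s → (1.55432,-0.80449) → (1.55,-0.80)
v3: (-0.5,0) → rotate → (0.32693,-0.37831) → ×s → (0.21250,-0.24590) → (0.21,-0.25)

Cross-section at z=2.5: (-0.23,-3.21) (1.55,-0.80) (0.21,-0.25)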